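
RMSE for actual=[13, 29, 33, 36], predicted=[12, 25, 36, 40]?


MSE = 42/4 = 10.5
RMSE = √(42/4) = 3.2404

3.2404


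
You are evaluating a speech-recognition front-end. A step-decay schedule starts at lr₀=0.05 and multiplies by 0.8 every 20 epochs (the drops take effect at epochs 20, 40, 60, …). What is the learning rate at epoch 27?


n_drops = ⌊27/20⌋ = 1
lr = 0.05·0.8^1 = 0.05·0.8 = 0.04

0.04


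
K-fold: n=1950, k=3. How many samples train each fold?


Fold size = 1950/3 = 650
Training per fold = 1950 - 650 = 1300

1300


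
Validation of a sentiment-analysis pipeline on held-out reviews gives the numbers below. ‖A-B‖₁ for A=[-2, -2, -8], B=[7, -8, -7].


d = |-2-7| + |-2+ 8| + |-8+ 7|
  = 9 + 6 + 1
  = 16

16


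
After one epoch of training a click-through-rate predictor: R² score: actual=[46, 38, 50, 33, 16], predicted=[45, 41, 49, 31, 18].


ȳ = 36.6
SS_res = Σ(y-ŷ)² = 19
SS_tot = Σ(y-ȳ)² = 707.2
R² = 1 - SS_res/SS_tot = 1 - 0.0269 = 0.9731

0.9731


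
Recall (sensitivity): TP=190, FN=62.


Recall = TP/(TP+FN)
= 190/(190+62)
= 190/252 = 75.4%

75.4%


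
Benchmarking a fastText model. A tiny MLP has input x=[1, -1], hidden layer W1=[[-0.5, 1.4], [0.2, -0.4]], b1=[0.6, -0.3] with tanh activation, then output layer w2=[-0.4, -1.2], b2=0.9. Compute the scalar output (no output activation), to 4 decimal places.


z1[0] = (-0.5)·(1) + (1.4)·(-1) + 0.6 = -1.3
z1[1] = (0.2)·(1) + (-0.4)·(-1) - 0.3 = 0.3
h = tanh(z1) = [-0.8617, 0.2913]
output = (-0.4)·(-0.8617) + (-1.2)·(0.2913) + 0.9 = 0.8951

0.8951


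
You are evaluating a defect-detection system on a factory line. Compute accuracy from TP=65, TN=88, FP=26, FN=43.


Accuracy = (TP+TN)/(TP+TN+FP+FN)
= (65+88)/(222)
= 153/222 = 68.92%

68.92%


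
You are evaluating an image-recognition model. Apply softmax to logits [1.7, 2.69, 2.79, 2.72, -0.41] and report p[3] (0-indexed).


Exponentials: e^1.7=5.4739, e^2.69=14.7317, e^2.79=16.281, e^2.72=15.1803, e^-0.41=0.6637
Sum = 52.3306
Softmax = [0.1046, 0.2815, 0.3111, 0.2901, 0.0127]
p[3] = 15.1803/52.3306 = 0.2901

0.2901


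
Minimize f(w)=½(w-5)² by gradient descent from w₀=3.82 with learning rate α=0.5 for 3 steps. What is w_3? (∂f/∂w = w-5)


step 1: grad = 3.82-5 = -1.18; w = 3.82 - 0.5·(-1.18) = 4.41
step 2: grad = 4.41-5 = -0.59; w = 4.41 - 0.5·(-0.59) = 4.705
step 3: grad = 4.705-5 = -0.295; w = 4.705 - 0.5·(-0.295) = 4.8525

4.8525


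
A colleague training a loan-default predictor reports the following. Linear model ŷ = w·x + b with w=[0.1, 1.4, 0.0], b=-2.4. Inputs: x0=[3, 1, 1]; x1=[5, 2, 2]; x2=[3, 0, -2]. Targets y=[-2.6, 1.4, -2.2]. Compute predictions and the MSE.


ŷ0 = (0.1)·(3) + (1.4)·(1) + (0.0)·(1) - 2.4 = -0.7
ŷ1 = (0.1)·(5) + (1.4)·(2) + (0.0)·(2) - 2.4 = 0.9
ŷ2 = (0.1)·(3) + (1.4)·(0) + (0.0)·(-2) - 2.4 = -2.1
errors² = [3.61, 0.25, 0.01]
MSE = 3.8700/3 = 1.29

1.29


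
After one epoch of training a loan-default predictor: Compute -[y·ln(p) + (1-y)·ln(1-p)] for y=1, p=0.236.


BCE = -[y·ln(p) + (1-y)·ln(1-p)]
= -1·ln(0.236) - 0
= -ln(0.236) = 1.4439

1.4439


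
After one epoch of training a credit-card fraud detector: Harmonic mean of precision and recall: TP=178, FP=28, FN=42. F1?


Precision = 178/206 = 0.8641
Recall = 178/220 = 0.8091
F1 = 2·P·R/(P+R) = 2·TP/(2·TP+FP+FN) = 356/(356+28+42) = 356/426 = 0.8357

0.8357


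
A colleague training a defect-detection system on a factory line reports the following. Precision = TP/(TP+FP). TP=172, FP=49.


Precision = TP/(TP+FP)
= 172/(172+49)
= 172/221 = 77.83%

77.83%


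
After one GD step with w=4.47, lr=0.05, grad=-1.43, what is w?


w_new = w - α·∇
= 4.47 - 0.05·-1.43
= 4.47 + 0.0715
= 4.5415

4.5415


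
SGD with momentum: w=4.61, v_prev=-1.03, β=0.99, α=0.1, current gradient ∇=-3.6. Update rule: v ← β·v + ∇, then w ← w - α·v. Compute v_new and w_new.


v_new = 0.99·-1.03 - 3.6 = -1.0197 - 3.6 = -4.6197
w_new = 4.61 - 0.1·-4.6197 = 4.61 + 0.46197 = 5.07197

v_new=-4.6197, w_new=5.07197


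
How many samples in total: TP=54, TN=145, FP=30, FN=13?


Total = TP + TN + FP + FN
= 54 + 145 + 30 + 13
= 242
(Predicted positive: 84, predicted negative: 158)

242


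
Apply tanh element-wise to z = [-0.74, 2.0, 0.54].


tanh(-0.74) = -0.6291
tanh(2.0) = 0.964
tanh(0.54) = 0.493
result = [-0.6291, 0.964, 0.493]

[-0.6291, 0.964, 0.493]


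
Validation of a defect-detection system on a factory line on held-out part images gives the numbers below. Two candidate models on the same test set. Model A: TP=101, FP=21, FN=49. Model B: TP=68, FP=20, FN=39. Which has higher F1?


Model A: P=101/122=0.8279, R=101/150=0.6733, F1=2PR/(P+R)=2TP/(2TP+FP+FN)=202/272=0.7426
Model B: P=68/88=0.7727, R=68/107=0.6355, F1=2PR/(P+R)=2TP/(2TP+FP+FN)=136/195=0.6974
0.7426 > 0.6974 → Model A

Model A


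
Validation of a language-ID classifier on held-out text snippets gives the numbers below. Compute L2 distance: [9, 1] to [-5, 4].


d = √((9+ 5)² + (1-4)²)
  = √(196 + 9)
  = √205 = 14.3178

14.3178


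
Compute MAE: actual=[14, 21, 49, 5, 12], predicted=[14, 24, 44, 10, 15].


Absolute errors: |14-14|=0, |21-24|=3, |49-44|=5, |5-10|=5, |12-15|=3
Sum = 16
MAE = 16/5 = 16/5

16/5


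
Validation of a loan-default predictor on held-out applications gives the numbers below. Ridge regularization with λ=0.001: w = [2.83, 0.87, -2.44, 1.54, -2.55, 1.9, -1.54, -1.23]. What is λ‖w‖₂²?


‖w‖₂² = (2.83)² + (0.87)² + (-2.44)² + (1.54)² + (-2.55)² + (1.9)² + (-1.54)² + (-1.23)²
     = 8.0089 + 0.7569 + 5.9536 + 2.3716 + 6.5025 + 3.61 + 2.3716 + 1.5129
     = 31.088
λ·‖w‖₂² = 0.001·31.088 = 0.031088

0.031088


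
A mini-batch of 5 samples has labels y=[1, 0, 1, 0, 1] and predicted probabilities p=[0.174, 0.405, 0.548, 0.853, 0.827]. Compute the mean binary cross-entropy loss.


L[0] = -ln(0.174) = 1.7487
L[1] = -ln(1-0.405) = -ln(0.595) = 0.5192
L[2] = -ln(0.548) = 0.6015
L[3] = -ln(1-0.853) = -ln(0.147) = 1.9173
L[4] = -ln(0.827) = 0.19
mean = (1.7487 + 0.5192 + 0.6015 + 1.9173 + 0.19)/5 = 0.9953

0.9953


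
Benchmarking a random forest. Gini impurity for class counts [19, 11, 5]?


Probabilities: [19/35, 11/35, 5/35] ≈ [0.5429, 0.3143, 0.1429]
Σpᵢ² = (361 + 121 + 25)/35² = 507/1225
Gini = 1 - Σpᵢ² = 1 - 507/1225 = 0.5861

0.5861


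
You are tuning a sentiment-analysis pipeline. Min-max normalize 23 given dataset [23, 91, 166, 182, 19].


min=19, max=182
(23-19)/(182-19) = 4/163 = 0.0245

0.0245


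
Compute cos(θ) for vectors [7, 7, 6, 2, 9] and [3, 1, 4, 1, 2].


A·B = 7·3 + 7·1 + 6·4 + 2·1 + 9·2 = 72
‖A‖ = √219 = 14.7986, ‖B‖ = √31 = 5.5678
cos = 72/(√219·√31) = 72/√6789 = 0.8738

0.8738


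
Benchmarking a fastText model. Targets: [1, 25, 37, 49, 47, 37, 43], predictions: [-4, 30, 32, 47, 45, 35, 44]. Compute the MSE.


Squared errors: (1+ 4)²=25, (25-30)²=25, (37-32)²=25, (49-47)²=4, (47-45)²=4, (37-35)²=4, (43-44)²=1
Sum = 88
MSE = 88/7 = 88/7

88/7


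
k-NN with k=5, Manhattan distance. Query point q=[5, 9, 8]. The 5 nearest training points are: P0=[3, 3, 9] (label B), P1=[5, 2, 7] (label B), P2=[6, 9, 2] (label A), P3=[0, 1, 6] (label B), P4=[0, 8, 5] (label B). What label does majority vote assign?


d(q,P0) = 9  (label B)
d(q,P1) = 8  (label B)
d(q,P2) = 7  (label A)
d(q,P3) = 15  (label B)
d(q,P4) = 9  (label B)
Votes: A=1, B=4
Majority → B

B


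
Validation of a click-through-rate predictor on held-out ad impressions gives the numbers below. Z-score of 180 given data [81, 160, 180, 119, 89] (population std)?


μ = 125.8, σ = 38.768
z = (180 - 125.8)/38.768 = 1.3981

1.3981


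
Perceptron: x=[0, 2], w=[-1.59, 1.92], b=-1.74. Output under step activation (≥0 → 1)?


z = (0)·(-1.59) + (2)·(1.92) - 1.74
  = 2.1
step(z) = 1 (z≥0)

1


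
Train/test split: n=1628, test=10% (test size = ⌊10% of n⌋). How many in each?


Test = ⌊1628·10/100⌋ = 162
Train = 1628 - 162 = 1466

Train: 1466, Test: 162


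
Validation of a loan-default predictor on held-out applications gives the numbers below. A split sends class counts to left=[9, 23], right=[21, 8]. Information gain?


Parent = [30, 31], H_parent = 0.9998
H_left = 0.8571 (n=32), H_right = 0.8498 (n=29)
H_children = (32/61)·0.8571 + (29/61)·0.8498 = 0.8536
IG = 0.9998 - 0.8536 = 0.1462

0.1462


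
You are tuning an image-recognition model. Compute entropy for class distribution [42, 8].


Probabilities: [42/50, 8/50] ≈ [0.84, 0.16]
H = -((42/50)·log₂(42/50) + (8/50)·log₂(8/50))
  = 0.6343 bits

0.6343 bits


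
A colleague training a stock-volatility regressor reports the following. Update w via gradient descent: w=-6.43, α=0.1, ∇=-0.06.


w_new = w - α·∇
= -6.43 - 0.1·-0.06
= -6.43 + 0.006
= -6.424

-6.424


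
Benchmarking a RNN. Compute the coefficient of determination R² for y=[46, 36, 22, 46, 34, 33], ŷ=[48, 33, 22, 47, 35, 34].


ȳ = 36.1667
SS_res = Σ(y-ŷ)² = 16
SS_tot = Σ(y-ȳ)² = 408.83
R² = 1 - SS_res/SS_tot = 1 - 0.0391 = 0.9609

0.9609


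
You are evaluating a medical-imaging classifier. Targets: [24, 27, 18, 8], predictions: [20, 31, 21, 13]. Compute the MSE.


Squared errors: (24-20)²=16, (27-31)²=16, (18-21)²=9, (8-13)²=25
Sum = 66
MSE = 66/4 = 33/2

33/2


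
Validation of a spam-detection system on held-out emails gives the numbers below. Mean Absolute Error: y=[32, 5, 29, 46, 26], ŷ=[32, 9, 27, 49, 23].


Absolute errors: |32-32|=0, |5-9|=4, |29-27|=2, |46-49|=3, |26-23|=3
Sum = 12
MAE = 12/5 = 12/5

12/5


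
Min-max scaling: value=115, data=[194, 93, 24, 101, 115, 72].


min=24, max=194
(115-24)/(194-24) = 91/170 = 0.5353

0.5353


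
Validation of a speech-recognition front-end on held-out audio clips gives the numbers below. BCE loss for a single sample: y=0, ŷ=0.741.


BCE = -[y·ln(p) + (1-y)·ln(1-p)]
= -0 - 1·ln(1-0.741)
= -ln(0.259) = 1.3509

1.3509


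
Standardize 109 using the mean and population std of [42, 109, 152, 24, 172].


μ = 99.8, σ = 58.4958
z = (109 - 99.8)/58.4958 = 0.1573

0.1573


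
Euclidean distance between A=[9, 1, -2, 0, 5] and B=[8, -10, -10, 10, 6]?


d = √((9-8)² + (1+ 10)² + (-2+ 10)² + (0-10)² + (5-6)²)
  = √(1 + 121 + 64 + 100 + 1)
  = √287 = 16.9411

16.9411


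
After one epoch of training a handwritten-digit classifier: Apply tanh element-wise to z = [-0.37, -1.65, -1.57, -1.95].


tanh(-0.37) = -0.354
tanh(-1.65) = -0.9289
tanh(-1.57) = -0.917
tanh(-1.95) = -0.9603
result = [-0.354, -0.9289, -0.917, -0.9603]

[-0.354, -0.9289, -0.917, -0.9603]


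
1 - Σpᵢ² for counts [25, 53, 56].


Probabilities: [25/134, 53/134, 56/134] ≈ [0.1866, 0.3955, 0.4179]
Σpᵢ² = (625 + 2809 + 3136)/134² = 6570/17956
Gini = 1 - Σpᵢ² = 1 - 6570/17956 = 0.6341

0.6341


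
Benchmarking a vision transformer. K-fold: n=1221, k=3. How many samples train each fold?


Fold size = 1221/3 = 407
Training per fold = 1221 - 407 = 814

814


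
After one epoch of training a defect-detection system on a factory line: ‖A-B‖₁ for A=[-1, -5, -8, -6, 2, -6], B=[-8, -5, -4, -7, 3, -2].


d = |-1+ 8| + |-5+ 5| + |-8+ 4| + |-6+ 7| + |2-3| + |-6+ 2|
  = 7 + 0 + 4 + 1 + 1 + 4
  = 17

17


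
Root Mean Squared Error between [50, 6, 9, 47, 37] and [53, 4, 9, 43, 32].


MSE = 54/5 = 10.8
RMSE = √(54/5) = 3.2863

3.2863


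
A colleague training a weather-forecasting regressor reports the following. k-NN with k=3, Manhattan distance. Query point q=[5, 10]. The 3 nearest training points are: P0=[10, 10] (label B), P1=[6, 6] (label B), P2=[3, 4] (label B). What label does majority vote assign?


d(q,P0) = 5  (label B)
d(q,P1) = 5  (label B)
d(q,P2) = 8  (label B)
Votes: A=0, B=3
Majority → B

B


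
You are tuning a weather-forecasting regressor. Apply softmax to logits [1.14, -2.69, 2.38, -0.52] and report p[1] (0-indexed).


Exponentials: e^1.14=3.1268, e^-2.69=0.0679, e^2.38=10.8049, e^-0.52=0.5945
Sum = 14.5941
Softmax = [0.2142, 0.0047, 0.7404, 0.0407]
p[1] = 0.0679/14.5941 = 0.0047

0.0047


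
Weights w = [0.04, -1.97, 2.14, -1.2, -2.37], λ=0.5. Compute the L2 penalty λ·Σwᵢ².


‖w‖₂² = (0.04)² + (-1.97)² + (2.14)² + (-1.2)² + (-2.37)²
     = 0.0016 + 3.8809 + 4.5796 + 1.44 + 5.6169
     = 15.519
λ·‖w‖₂² = 0.5·15.519 = 7.7595

7.7595


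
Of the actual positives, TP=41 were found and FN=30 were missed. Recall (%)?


Recall = TP/(TP+FN)
= 41/(41+30)
= 41/71 = 57.75%

57.75%


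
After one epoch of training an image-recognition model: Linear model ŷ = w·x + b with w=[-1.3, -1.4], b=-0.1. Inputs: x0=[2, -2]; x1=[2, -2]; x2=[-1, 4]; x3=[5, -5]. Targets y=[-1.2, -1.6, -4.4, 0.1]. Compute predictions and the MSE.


ŷ0 = (-1.3)·(2) + (-1.4)·(-2) - 0.1 = 0.1
ŷ1 = (-1.3)·(2) + (-1.4)·(-2) - 0.1 = 0.1
ŷ2 = (-1.3)·(-1) + (-1.4)·(4) - 0.1 = -4.4
ŷ3 = (-1.3)·(5) + (-1.4)·(-5) - 0.1 = 0.4
errors² = [1.69, 2.89, 0.0, 0.09]
MSE = 4.6700/4 = 1.1675

1.1675


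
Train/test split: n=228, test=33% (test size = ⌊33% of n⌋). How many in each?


Test = ⌊228·33/100⌋ = 75
Train = 228 - 75 = 153

Train: 153, Test: 75


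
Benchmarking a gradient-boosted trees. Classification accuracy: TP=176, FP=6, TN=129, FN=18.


Accuracy = (TP+TN)/(TP+TN+FP+FN)
= (176+129)/(329)
= 305/329 = 92.71%

92.71%


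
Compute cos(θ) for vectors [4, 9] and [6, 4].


A·B = 4·6 + 9·4 = 60
‖A‖ = √97 = 9.8489, ‖B‖ = √52 = 7.2111
cos = 60/(√97·√52) = 60/√5044 = 0.8448

0.8448


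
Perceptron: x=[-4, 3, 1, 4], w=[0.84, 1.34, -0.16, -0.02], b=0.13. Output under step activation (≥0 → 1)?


z = (-4)·(0.84) + (3)·(1.34) + (1)·(-0.16) + (4)·(-0.02) + 0.13
  = 0.55
step(z) = 1 (z≥0)

1


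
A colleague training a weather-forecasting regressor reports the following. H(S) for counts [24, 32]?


Probabilities: [24/56, 32/56] ≈ [0.4286, 0.5714]
H = -((24/56)·log₂(24/56) + (32/56)·log₂(32/56))
  = 0.9852 bits

0.9852 bits


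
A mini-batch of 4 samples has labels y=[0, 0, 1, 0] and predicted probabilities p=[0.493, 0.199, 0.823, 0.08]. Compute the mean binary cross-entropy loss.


L[0] = -ln(1-0.493) = -ln(0.507) = 0.6792
L[1] = -ln(1-0.199) = -ln(0.801) = 0.2219
L[2] = -ln(0.823) = 0.1948
L[3] = -ln(1-0.08) = -ln(0.92) = 0.0834
mean = (0.6792 + 0.2219 + 0.1948 + 0.0834)/4 = 0.2948

0.2948


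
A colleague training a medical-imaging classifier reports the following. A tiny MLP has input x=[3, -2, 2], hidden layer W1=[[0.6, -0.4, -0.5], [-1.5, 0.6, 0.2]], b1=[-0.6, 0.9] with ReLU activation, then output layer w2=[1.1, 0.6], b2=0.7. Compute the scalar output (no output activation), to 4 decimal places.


z1[0] = (0.6)·(3) + (-0.4)·(-2) + (-0.5)·(2) - 0.6 = 1.0
z1[1] = (-1.5)·(3) + (0.6)·(-2) + (0.2)·(2) + 0.9 = -4.4
h = ReLU(z1) = [1.0, 0.0]
output = (1.1)·(1.0) + (0.6)·(0.0) + 0.7 = 1.8

1.8


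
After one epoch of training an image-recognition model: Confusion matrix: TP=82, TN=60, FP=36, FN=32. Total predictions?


Total = TP + TN + FP + FN
= 82 + 60 + 36 + 32
= 210
(Predicted positive: 118, predicted negative: 92)

210


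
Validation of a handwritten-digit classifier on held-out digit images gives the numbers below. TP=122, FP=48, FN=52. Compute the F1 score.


Precision = 122/170 = 0.7176
Recall = 122/174 = 0.7011
F1 = 2·P·R/(P+R) = 2·TP/(2·TP+FP+FN) = 244/(244+48+52) = 244/344 = 0.7093

0.7093


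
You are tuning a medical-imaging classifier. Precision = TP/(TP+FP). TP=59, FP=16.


Precision = TP/(TP+FP)
= 59/(59+16)
= 59/75 = 78.67%

78.67%


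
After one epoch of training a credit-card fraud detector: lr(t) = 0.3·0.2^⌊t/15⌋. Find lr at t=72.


n_drops = ⌊72/15⌋ = 4
lr = 0.3·0.2^4 = 0.3·0.0016 = 0.00048

0.00048


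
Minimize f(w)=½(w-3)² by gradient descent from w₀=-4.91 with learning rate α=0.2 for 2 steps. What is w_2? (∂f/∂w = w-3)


step 1: grad = -4.91-3 = -7.91; w = -4.91 - 0.2·(-7.91) = -3.328
step 2: grad = -3.328-3 = -6.328; w = -3.328 - 0.2·(-6.328) = -2.0624

-2.0624


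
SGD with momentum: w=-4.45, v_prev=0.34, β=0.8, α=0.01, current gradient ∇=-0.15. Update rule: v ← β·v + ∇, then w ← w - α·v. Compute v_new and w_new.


v_new = 0.8·0.34 - 0.15 = 0.272 - 0.15 = 0.122
w_new = -4.45 - 0.01·0.122 = -4.45 - 0.00122 = -4.45122

v_new=0.122, w_new=-4.45122


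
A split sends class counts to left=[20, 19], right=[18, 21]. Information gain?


Parent = [38, 40], H_parent = 0.9995
H_left = 0.9995 (n=39), H_right = 0.9957 (n=39)
H_children = (39/78)·0.9995 + (39/78)·0.9957 = 0.9976
IG = 0.9995 - 0.9976 = 0.0019

0.0019


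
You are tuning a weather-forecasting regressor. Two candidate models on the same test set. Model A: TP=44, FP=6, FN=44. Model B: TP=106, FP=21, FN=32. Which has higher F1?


Model A: P=44/50=0.88, R=44/88=0.5, F1=2PR/(P+R)=2TP/(2TP+FP+FN)=88/138=0.6377
Model B: P=106/127=0.8346, R=106/138=0.7681, F1=2PR/(P+R)=2TP/(2TP+FP+FN)=212/265=0.8
0.6377 < 0.8 → Model B

Model B


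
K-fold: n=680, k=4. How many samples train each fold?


Fold size = 680/4 = 170
Training per fold = 680 - 170 = 510

510


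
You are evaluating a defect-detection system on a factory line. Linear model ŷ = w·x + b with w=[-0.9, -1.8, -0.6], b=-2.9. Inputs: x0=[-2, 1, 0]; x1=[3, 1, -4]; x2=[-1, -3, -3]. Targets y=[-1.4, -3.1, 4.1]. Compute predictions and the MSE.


ŷ0 = (-0.9)·(-2) + (-1.8)·(1) + (-0.6)·(0) - 2.9 = -2.9
ŷ1 = (-0.9)·(3) + (-1.8)·(1) + (-0.6)·(-4) - 2.9 = -5.0
ŷ2 = (-0.9)·(-1) + (-1.8)·(-3) + (-0.6)·(-3) - 2.9 = 5.2
errors² = [2.25, 3.61, 1.21]
MSE = 7.0700/3 = 2.3567

2.3567


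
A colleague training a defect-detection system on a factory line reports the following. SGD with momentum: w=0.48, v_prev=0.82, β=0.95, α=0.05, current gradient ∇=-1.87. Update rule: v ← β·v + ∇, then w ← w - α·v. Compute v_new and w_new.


v_new = 0.95·0.82 - 1.87 = 0.779 - 1.87 = -1.091
w_new = 0.48 - 0.05·-1.091 = 0.48 + 0.05455 = 0.53455

v_new=-1.091, w_new=0.53455


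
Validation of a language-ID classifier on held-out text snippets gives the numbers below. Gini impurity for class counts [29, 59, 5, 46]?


Probabilities: [29/139, 59/139, 5/139, 46/139] ≈ [0.2086, 0.4245, 0.036, 0.3309]
Σpᵢ² = (841 + 3481 + 25 + 2116)/139² = 6463/19321
Gini = 1 - Σpᵢ² = 1 - 6463/19321 = 0.6655

0.6655


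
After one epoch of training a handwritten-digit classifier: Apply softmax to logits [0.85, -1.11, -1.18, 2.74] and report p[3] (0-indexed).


Exponentials: e^0.85=2.3396, e^-1.11=0.3296, e^-1.18=0.3073, e^2.74=15.487
Sum = 18.4635
Softmax = [0.1267, 0.0178, 0.0166, 0.8388]
p[3] = 15.487/18.4635 = 0.8388

0.8388


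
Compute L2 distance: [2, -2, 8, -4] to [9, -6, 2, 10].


d = √((2-9)² + (-2+ 6)² + (8-2)² + (-4-10)²)
  = √(49 + 16 + 36 + 196)
  = √297 = 17.2337

17.2337


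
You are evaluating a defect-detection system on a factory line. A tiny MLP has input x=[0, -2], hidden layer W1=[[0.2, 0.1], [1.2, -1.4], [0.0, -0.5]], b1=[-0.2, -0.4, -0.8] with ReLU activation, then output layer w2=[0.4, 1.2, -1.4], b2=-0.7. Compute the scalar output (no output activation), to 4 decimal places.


z1[0] = (0.2)·(0) + (0.1)·(-2) - 0.2 = -0.4
z1[1] = (1.2)·(0) + (-1.4)·(-2) - 0.4 = 2.4
z1[2] = (0.0)·(0) + (-0.5)·(-2) - 0.8 = 0.2
h = ReLU(z1) = [0.0, 2.4, 0.2]
output = (0.4)·(0.0) + (1.2)·(2.4) + (-1.4)·(0.2) - 0.7 = 1.9

1.9


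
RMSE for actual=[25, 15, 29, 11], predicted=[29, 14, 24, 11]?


MSE = 42/4 = 10.5
RMSE = √(42/4) = 3.2404

3.2404


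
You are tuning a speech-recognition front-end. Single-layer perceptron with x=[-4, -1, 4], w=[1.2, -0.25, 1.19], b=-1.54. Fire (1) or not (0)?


z = (-4)·(1.2) + (-1)·(-0.25) + (4)·(1.19) - 1.54
  = -1.33
step(z) = 0 (z<0)

0


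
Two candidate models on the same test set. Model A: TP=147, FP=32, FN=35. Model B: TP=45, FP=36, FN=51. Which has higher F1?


Model A: P=147/179=0.8212, R=147/182=0.8077, F1=2PR/(P+R)=2TP/(2TP+FP+FN)=294/361=0.8144
Model B: P=45/81=0.5556, R=45/96=0.4688, F1=2PR/(P+R)=2TP/(2TP+FP+FN)=90/177=0.5085
0.8144 > 0.5085 → Model A

Model A


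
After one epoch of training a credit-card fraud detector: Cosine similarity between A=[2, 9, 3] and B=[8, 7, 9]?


A·B = 2·8 + 9·7 + 3·9 = 106
‖A‖ = √94 = 9.6954, ‖B‖ = √194 = 13.9284
cos = 106/(√94·√194) = 106/√18236 = 0.7849

0.7849


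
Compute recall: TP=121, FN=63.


Recall = TP/(TP+FN)
= 121/(121+63)
= 121/184 = 65.76%

65.76%


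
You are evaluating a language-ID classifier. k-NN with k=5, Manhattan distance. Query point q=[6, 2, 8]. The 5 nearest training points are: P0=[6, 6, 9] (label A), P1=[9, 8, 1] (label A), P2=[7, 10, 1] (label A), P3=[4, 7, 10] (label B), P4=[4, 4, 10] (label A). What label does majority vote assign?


d(q,P0) = 5  (label A)
d(q,P1) = 16  (label A)
d(q,P2) = 16  (label A)
d(q,P3) = 9  (label B)
d(q,P4) = 6  (label A)
Votes: A=4, B=1
Majority → A

A


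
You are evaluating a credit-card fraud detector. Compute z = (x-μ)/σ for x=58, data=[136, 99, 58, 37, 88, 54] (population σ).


μ = 78.6667, σ = 33.0639
z = (58 - 78.6667)/33.0639 = -0.6251

-0.6251


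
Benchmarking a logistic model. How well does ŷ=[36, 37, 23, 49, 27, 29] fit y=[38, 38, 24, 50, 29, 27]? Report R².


ȳ = 34.3333
SS_res = Σ(y-ŷ)² = 15
SS_tot = Σ(y-ȳ)² = 461.33
R² = 1 - SS_res/SS_tot = 1 - 0.0325 = 0.9675

0.9675


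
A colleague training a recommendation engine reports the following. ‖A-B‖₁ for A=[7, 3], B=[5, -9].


d = |7-5| + |3+ 9|
  = 2 + 12
  = 14

14


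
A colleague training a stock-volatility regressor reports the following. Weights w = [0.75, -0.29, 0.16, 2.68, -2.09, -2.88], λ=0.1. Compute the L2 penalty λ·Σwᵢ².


‖w‖₂² = (0.75)² + (-0.29)² + (0.16)² + (2.68)² + (-2.09)² + (-2.88)²
     = 0.5625 + 0.0841 + 0.0256 + 7.1824 + 4.3681 + 8.2944
     = 20.5171
λ·‖w‖₂² = 0.1·20.5171 = 2.05171

2.05171


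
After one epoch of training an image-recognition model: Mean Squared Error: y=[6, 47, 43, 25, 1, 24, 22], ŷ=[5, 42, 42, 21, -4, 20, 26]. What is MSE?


Squared errors: (6-5)²=1, (47-42)²=25, (43-42)²=1, (25-21)²=16, (1+ 4)²=25, (24-20)²=16, (22-26)²=16
Sum = 100
MSE = 100/7 = 100/7

100/7


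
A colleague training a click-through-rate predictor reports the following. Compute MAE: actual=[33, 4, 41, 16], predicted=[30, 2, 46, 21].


Absolute errors: |33-30|=3, |4-2|=2, |41-46|=5, |16-21|=5
Sum = 15
MAE = 15/4 = 15/4

15/4


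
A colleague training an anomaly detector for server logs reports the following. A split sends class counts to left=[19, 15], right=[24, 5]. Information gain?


Parent = [43, 20], H_parent = 0.9016
H_left = 0.99 (n=34), H_right = 0.6632 (n=29)
H_children = (34/63)·0.99 + (29/63)·0.6632 = 0.8396
IG = 0.9016 - 0.8396 = 0.062

0.062


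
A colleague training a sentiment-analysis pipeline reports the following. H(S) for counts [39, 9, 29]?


Probabilities: [39/77, 9/77, 29/77] ≈ [0.5065, 0.1169, 0.3766]
H = -((39/77)·log₂(39/77) + (9/77)·log₂(9/77) + (29/77)·log₂(29/77))
  = 1.3896 bits

1.3896 bits


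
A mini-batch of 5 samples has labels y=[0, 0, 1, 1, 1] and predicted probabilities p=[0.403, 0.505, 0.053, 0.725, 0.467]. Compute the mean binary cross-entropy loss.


L[0] = -ln(1-0.403) = -ln(0.597) = 0.5158
L[1] = -ln(1-0.505) = -ln(0.495) = 0.7032
L[2] = -ln(0.053) = 2.9375
L[3] = -ln(0.725) = 0.3216
L[4] = -ln(0.467) = 0.7614
mean = (0.5158 + 0.7032 + 2.9375 + 0.3216 + 0.7614)/5 = 1.0479

1.0479


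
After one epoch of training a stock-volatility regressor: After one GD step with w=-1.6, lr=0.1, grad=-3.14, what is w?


w_new = w - α·∇
= -1.6 - 0.1·-3.14
= -1.6 + 0.314
= -1.286

-1.286


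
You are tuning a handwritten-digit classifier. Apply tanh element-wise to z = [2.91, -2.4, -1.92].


tanh(2.91) = 0.9941
tanh(-2.4) = -0.9837
tanh(-1.92) = -0.9579
result = [0.9941, -0.9837, -0.9579]

[0.9941, -0.9837, -0.9579]


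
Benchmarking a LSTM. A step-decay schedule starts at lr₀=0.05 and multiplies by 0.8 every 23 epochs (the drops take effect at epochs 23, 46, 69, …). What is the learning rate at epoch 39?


n_drops = ⌊39/23⌋ = 1
lr = 0.05·0.8^1 = 0.05·0.8 = 0.04

0.04


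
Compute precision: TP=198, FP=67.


Precision = TP/(TP+FP)
= 198/(198+67)
= 198/265 = 74.72%

74.72%


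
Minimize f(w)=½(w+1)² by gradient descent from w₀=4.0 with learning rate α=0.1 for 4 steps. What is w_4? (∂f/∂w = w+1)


step 1: grad = 4+1 = 5; w = 4 - 0.1·(5) = 3.5
step 2: grad = 3.5+1 = 4.5; w = 3.5 - 0.1·(4.5) = 3.05
step 3: grad = 3.05+1 = 4.05; w = 3.05 - 0.1·(4.05) = 2.645
step 4: grad = 2.645+1 = 3.645; w = 2.645 - 0.1·(3.645) = 2.2805

2.2805


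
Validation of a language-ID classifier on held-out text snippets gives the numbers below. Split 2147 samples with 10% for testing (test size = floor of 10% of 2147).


Test = ⌊2147·10/100⌋ = 214
Train = 2147 - 214 = 1933

Train: 1933, Test: 214


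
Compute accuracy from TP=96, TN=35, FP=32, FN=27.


Accuracy = (TP+TN)/(TP+TN+FP+FN)
= (96+35)/(190)
= 131/190 = 68.95%

68.95%


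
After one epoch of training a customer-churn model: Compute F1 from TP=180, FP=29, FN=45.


Precision = 180/209 = 0.8612
Recall = 180/225 = 0.8
F1 = 2·P·R/(P+R) = 2·TP/(2·TP+FP+FN) = 360/(360+29+45) = 360/434 = 0.8295

0.8295


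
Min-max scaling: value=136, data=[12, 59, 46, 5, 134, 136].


min=5, max=136
(136-5)/(136-5) = 131/131 = 1.0

1.0


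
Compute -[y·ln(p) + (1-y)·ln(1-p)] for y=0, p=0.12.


BCE = -[y·ln(p) + (1-y)·ln(1-p)]
= -0 - 1·ln(1-0.12)
= -ln(0.88) = 0.1278

0.1278


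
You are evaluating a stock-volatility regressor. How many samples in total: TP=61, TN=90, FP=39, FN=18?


Total = TP + TN + FP + FN
= 61 + 90 + 39 + 18
= 208
(Predicted positive: 100, predicted negative: 108)

208


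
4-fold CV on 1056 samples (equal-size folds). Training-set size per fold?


Fold size = 1056/4 = 264
Training per fold = 1056 - 264 = 792

792


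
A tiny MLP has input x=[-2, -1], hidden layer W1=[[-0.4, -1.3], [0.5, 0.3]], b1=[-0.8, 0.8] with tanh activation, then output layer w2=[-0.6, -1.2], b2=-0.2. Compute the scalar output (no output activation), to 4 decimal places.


z1[0] = (-0.4)·(-2) + (-1.3)·(-1) - 0.8 = 1.3
z1[1] = (0.5)·(-2) + (0.3)·(-1) + 0.8 = -0.5
h = tanh(z1) = [0.8617, -0.4621]
output = (-0.6)·(0.8617) + (-1.2)·(-0.4621) - 0.2 = -0.1625

-0.1625


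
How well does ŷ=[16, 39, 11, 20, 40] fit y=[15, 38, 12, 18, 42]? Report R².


ȳ = 25
SS_res = Σ(y-ŷ)² = 11
SS_tot = Σ(y-ȳ)² = 776
R² = 1 - SS_res/SS_tot = 1 - 0.0142 = 0.9858

0.9858


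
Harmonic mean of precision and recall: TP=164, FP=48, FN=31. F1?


Precision = 164/212 = 0.7736
Recall = 164/195 = 0.841
F1 = 2·P·R/(P+R) = 2·TP/(2·TP+FP+FN) = 328/(328+48+31) = 328/407 = 0.8059

0.8059


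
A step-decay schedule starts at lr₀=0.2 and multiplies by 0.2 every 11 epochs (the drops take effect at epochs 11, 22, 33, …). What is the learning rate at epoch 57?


n_drops = ⌊57/11⌋ = 5
lr = 0.2·0.2^5 = 0.2·0.00032 = 0.000064

0.000064


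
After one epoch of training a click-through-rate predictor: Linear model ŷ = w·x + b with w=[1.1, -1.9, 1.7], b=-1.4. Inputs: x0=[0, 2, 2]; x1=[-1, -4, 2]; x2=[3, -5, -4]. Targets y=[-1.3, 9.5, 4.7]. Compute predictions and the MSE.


ŷ0 = (1.1)·(0) + (-1.9)·(2) + (1.7)·(2) - 1.4 = -1.8
ŷ1 = (1.1)·(-1) + (-1.9)·(-4) + (1.7)·(2) - 1.4 = 8.5
ŷ2 = (1.1)·(3) + (-1.9)·(-5) + (1.7)·(-4) - 1.4 = 4.6
errors² = [0.25, 1.0, 0.01]
MSE = 1.2600/3 = 0.42

0.42


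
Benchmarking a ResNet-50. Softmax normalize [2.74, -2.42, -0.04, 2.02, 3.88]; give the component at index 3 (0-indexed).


Exponentials: e^2.74=15.487, e^-2.42=0.0889, e^-0.04=0.9608, e^2.02=7.5383, e^3.88=48.4242
Sum = 72.4992
Softmax = [0.2136, 0.0012, 0.0133, 0.104, 0.6679]
p[3] = 7.5383/72.4992 = 0.104

0.104


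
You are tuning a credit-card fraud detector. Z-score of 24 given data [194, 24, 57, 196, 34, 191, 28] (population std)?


μ = 103.4286, σ = 78.7543
z = (24 - 103.4286)/78.7543 = -1.0086

-1.0086


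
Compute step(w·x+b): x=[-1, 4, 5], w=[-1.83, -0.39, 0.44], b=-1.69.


z = (-1)·(-1.83) + (4)·(-0.39) + (5)·(0.44) - 1.69
  = 0.78
step(z) = 1 (z≥0)

1


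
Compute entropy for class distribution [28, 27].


Probabilities: [28/55, 27/55] ≈ [0.5091, 0.4909]
H = -((28/55)·log₂(28/55) + (27/55)·log₂(27/55))
  = 0.9998 bits

0.9998 bits


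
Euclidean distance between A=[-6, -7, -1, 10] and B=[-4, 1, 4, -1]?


d = √((-6+ 4)² + (-7-1)² + (-1-4)² + (10+ 1)²)
  = √(4 + 64 + 25 + 121)
  = √214 = 14.6287

14.6287


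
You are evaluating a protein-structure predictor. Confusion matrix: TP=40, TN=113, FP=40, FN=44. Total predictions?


Total = TP + TN + FP + FN
= 40 + 113 + 40 + 44
= 237
(Predicted positive: 80, predicted negative: 157)

237


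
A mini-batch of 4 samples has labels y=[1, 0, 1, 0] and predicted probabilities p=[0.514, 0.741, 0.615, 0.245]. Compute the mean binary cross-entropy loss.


L[0] = -ln(0.514) = 0.6655
L[1] = -ln(1-0.741) = -ln(0.259) = 1.3509
L[2] = -ln(0.615) = 0.4861
L[3] = -ln(1-0.245) = -ln(0.755) = 0.281
mean = (0.6655 + 1.3509 + 0.4861 + 0.281)/4 = 0.6959

0.6959


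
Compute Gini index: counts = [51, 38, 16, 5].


Probabilities: [51/110, 38/110, 16/110, 5/110] ≈ [0.4636, 0.3455, 0.1455, 0.0455]
Σpᵢ² = (2601 + 1444 + 256 + 25)/110² = 4326/12100
Gini = 1 - Σpᵢ² = 1 - 4326/12100 = 0.6425

0.6425


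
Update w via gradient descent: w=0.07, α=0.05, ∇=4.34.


w_new = w - α·∇
= 0.07 - 0.05·4.34
= 0.07 - 0.217
= -0.147

-0.147


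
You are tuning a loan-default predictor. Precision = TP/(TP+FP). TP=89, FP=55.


Precision = TP/(TP+FP)
= 89/(89+55)
= 89/144 = 61.81%

61.81%


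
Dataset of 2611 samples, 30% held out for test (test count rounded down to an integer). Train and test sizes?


Test = ⌊2611·30/100⌋ = 783
Train = 2611 - 783 = 1828

Train: 1828, Test: 783


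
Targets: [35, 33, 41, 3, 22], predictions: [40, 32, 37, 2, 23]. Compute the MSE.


Squared errors: (35-40)²=25, (33-32)²=1, (41-37)²=16, (3-2)²=1, (22-23)²=1
Sum = 44
MSE = 44/5 = 44/5

44/5


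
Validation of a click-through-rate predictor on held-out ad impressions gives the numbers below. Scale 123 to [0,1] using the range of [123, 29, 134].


min=29, max=134
(123-29)/(134-29) = 94/105 = 0.8952

0.8952


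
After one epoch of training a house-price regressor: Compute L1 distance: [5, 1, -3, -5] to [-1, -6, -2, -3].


d = |5+ 1| + |1+ 6| + |-3+ 2| + |-5+ 3|
  = 6 + 7 + 1 + 2
  = 16

16


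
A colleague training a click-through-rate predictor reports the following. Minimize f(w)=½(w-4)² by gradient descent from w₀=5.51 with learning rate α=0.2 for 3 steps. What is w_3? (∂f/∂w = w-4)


step 1: grad = 5.51-4 = 1.51; w = 5.51 - 0.2·(1.51) = 5.208
step 2: grad = 5.208-4 = 1.208; w = 5.208 - 0.2·(1.208) = 4.9664
step 3: grad = 4.9664-4 = 0.9664; w = 4.9664 - 0.2·(0.9664) = 4.77312

4.77312


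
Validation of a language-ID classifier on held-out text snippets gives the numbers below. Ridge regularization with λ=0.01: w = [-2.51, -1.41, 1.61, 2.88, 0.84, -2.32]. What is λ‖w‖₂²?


‖w‖₂² = (-2.51)² + (-1.41)² + (1.61)² + (2.88)² + (0.84)² + (-2.32)²
     = 6.3001 + 1.9881 + 2.5921 + 8.2944 + 0.7056 + 5.3824
     = 25.2627
λ·‖w‖₂² = 0.01·25.2627 = 0.252627

0.252627


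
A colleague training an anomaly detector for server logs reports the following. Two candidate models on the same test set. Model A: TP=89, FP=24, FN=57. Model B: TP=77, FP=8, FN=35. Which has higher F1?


Model A: P=89/113=0.7876, R=89/146=0.6096, F1=2PR/(P+R)=2TP/(2TP+FP+FN)=178/259=0.6873
Model B: P=77/85=0.9059, R=77/112=0.6875, F1=2PR/(P+R)=2TP/(2TP+FP+FN)=154/197=0.7817
0.6873 < 0.7817 → Model B

Model B


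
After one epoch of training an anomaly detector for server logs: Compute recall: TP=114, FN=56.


Recall = TP/(TP+FN)
= 114/(114+56)
= 114/170 = 67.06%

67.06%


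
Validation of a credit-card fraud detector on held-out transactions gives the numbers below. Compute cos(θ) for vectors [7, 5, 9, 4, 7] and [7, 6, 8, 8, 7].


A·B = 7·7 + 5·6 + 9·8 + 4·8 + 7·7 = 232
‖A‖ = √220 = 14.8324, ‖B‖ = √262 = 16.1864
cos = 232/(√220·√262) = 232/√57640 = 0.9663

0.9663


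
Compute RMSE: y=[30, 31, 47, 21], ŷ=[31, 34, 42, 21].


MSE = 35/4 = 8.75
RMSE = √(35/4) = 2.958

2.958


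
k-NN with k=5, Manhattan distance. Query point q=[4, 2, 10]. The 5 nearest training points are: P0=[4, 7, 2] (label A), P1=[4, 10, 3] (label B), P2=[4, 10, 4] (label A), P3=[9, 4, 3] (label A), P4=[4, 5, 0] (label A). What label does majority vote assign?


d(q,P0) = 13  (label A)
d(q,P1) = 15  (label B)
d(q,P2) = 14  (label A)
d(q,P3) = 14  (label A)
d(q,P4) = 13  (label A)
Votes: A=4, B=1
Majority → A

A


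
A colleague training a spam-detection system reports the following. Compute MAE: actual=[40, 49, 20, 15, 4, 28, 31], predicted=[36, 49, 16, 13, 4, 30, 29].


Absolute errors: |40-36|=4, |49-49|=0, |20-16|=4, |15-13|=2, |4-4|=0, |28-30|=2, |31-29|=2
Sum = 14
MAE = 14/7 = 2

2


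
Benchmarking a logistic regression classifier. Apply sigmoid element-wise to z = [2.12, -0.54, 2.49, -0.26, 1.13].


σ(2.12) = 1/(1+e^-2.12) = 0.8928
σ(-0.54) = 1/(1+e^0.54) = 0.3682
σ(2.49) = 1/(1+e^-2.49) = 0.9234
σ(-0.26) = 1/(1+e^0.26) = 0.4354
σ(1.13) = 1/(1+e^-1.13) = 0.7558
result = [0.8928, 0.3682, 0.9234, 0.4354, 0.7558]

[0.8928, 0.3682, 0.9234, 0.4354, 0.7558]


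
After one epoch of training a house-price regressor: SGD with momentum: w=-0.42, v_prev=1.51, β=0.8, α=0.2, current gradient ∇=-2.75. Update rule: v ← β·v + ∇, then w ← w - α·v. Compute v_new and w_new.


v_new = 0.8·1.51 - 2.75 = 1.208 - 2.75 = -1.542
w_new = -0.42 - 0.2·-1.542 = -0.42 + 0.3084 = -0.1116

v_new=-1.542, w_new=-0.1116


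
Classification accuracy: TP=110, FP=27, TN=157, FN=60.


Accuracy = (TP+TN)/(TP+TN+FP+FN)
= (110+157)/(354)
= 267/354 = 75.42%

75.42%


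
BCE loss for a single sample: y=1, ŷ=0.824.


BCE = -[y·ln(p) + (1-y)·ln(1-p)]
= -1·ln(0.824) - 0
= -ln(0.824) = 0.1936

0.1936


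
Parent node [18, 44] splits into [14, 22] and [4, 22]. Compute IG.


Parent = [18, 44], H_parent = 0.8691
H_left = 0.9641 (n=36), H_right = 0.6194 (n=26)
H_children = (36/62)·0.9641 + (26/62)·0.6194 = 0.8195
IG = 0.8691 - 0.8195 = 0.0496

0.0496


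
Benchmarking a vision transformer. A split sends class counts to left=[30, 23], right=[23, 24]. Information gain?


Parent = [53, 47], H_parent = 0.9974
H_left = 0.9874 (n=53), H_right = 0.9997 (n=47)
H_children = (53/100)·0.9874 + (47/100)·0.9997 = 0.9932
IG = 0.9974 - 0.9932 = 0.0042

0.0042


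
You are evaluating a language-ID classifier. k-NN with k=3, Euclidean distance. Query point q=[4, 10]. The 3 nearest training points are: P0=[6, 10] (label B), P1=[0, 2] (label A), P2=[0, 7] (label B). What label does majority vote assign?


d(q,P0) = 2.0  (label B)
d(q,P1) = 8.9443  (label A)
d(q,P2) = 5.0  (label B)
Votes: A=1, B=2
Majority → B

B


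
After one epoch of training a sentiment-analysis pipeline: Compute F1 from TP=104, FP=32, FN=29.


Precision = 104/136 = 0.7647
Recall = 104/133 = 0.782
F1 = 2·P·R/(P+R) = 2·TP/(2·TP+FP+FN) = 208/(208+32+29) = 208/269 = 0.7732

0.7732


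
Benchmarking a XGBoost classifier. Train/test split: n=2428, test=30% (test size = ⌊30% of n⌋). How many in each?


Test = ⌊2428·30/100⌋ = 728
Train = 2428 - 728 = 1700

Train: 1700, Test: 728


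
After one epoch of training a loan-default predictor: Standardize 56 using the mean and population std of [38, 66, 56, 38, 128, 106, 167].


μ = 85.5714, σ = 45.7192
z = (56 - 85.5714)/45.7192 = -0.6468

-0.6468


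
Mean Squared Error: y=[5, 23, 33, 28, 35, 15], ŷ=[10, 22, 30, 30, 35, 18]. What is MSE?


Squared errors: (5-10)²=25, (23-22)²=1, (33-30)²=9, (28-30)²=4, (35-35)²=0, (15-18)²=9
Sum = 48
MSE = 48/6 = 8

8


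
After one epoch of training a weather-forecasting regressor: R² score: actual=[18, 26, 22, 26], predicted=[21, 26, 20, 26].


ȳ = 23
SS_res = Σ(y-ŷ)² = 13
SS_tot = Σ(y-ȳ)² = 44
R² = 1 - SS_res/SS_tot = 1 - 0.2955 = 0.7045

0.7045


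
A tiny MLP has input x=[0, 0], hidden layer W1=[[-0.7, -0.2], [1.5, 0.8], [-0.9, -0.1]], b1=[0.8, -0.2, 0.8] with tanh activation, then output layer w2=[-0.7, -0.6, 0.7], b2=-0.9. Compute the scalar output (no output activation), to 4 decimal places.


z1[0] = (-0.7)·(0) + (-0.2)·(0) + 0.8 = 0.8
z1[1] = (1.5)·(0) + (0.8)·(0) - 0.2 = -0.2
z1[2] = (-0.9)·(0) + (-0.1)·(0) + 0.8 = 0.8
h = tanh(z1) = [0.664, -0.1974, 0.664]
output = (-0.7)·(0.664) + (-0.6)·(-0.1974) + (0.7)·(0.664) - 0.9 = -0.7816

-0.7816


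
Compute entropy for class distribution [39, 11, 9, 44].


Probabilities: [39/103, 11/103, 9/103, 44/103] ≈ [0.3786, 0.1068, 0.0874, 0.4272]
H = -((39/103)·log₂(39/103) + (11/103)·log₂(11/103) + (9/103)·log₂(9/103) + (44/103)·log₂(44/103))
  = 1.7066 bits

1.7066 bits


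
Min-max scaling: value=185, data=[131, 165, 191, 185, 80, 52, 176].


min=52, max=191
(185-52)/(191-52) = 133/139 = 0.9568

0.9568


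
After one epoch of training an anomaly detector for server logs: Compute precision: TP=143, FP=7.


Precision = TP/(TP+FP)
= 143/(143+7)
= 143/150 = 95.33%

95.33%


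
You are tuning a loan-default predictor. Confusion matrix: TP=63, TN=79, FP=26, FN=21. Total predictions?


Total = TP + TN + FP + FN
= 63 + 79 + 26 + 21
= 189
(Predicted positive: 89, predicted negative: 100)

189


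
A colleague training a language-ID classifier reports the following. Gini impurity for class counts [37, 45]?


Probabilities: [37/82, 45/82] ≈ [0.4512, 0.5488]
Σpᵢ² = (1369 + 2025)/82² = 3394/6724
Gini = 1 - Σpᵢ² = 1 - 3394/6724 = 0.4952

0.4952


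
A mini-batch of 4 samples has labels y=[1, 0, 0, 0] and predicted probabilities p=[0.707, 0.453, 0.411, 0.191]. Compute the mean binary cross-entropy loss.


L[0] = -ln(0.707) = 0.3467
L[1] = -ln(1-0.453) = -ln(0.547) = 0.6033
L[2] = -ln(1-0.411) = -ln(0.589) = 0.5293
L[3] = -ln(1-0.191) = -ln(0.809) = 0.212
mean = (0.3467 + 0.6033 + 0.5293 + 0.212)/4 = 0.4228

0.4228


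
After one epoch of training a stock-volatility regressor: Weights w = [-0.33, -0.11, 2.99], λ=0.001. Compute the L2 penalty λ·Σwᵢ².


‖w‖₂² = (-0.33)² + (-0.11)² + (2.99)²
     = 0.1089 + 0.0121 + 8.9401
     = 9.0611
λ·‖w‖₂² = 0.001·9.0611 = 0.009061

0.009061


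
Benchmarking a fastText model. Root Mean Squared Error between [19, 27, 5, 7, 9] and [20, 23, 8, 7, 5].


MSE = 42/5 = 8.4
RMSE = √(42/5) = 2.8983

2.8983


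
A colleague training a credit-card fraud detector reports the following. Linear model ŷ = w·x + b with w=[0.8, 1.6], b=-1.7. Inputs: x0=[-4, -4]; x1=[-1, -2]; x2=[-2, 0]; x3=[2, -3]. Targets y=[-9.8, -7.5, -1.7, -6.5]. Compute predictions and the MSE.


ŷ0 = (0.8)·(-4) + (1.6)·(-4) - 1.7 = -11.3
ŷ1 = (0.8)·(-1) + (1.6)·(-2) - 1.7 = -5.7
ŷ2 = (0.8)·(-2) + (1.6)·(0) - 1.7 = -3.3
ŷ3 = (0.8)·(2) + (1.6)·(-3) - 1.7 = -4.9
errors² = [2.25, 3.24, 2.56, 2.56]
MSE = 10.6100/4 = 2.6525

2.6525


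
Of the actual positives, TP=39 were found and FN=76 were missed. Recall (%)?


Recall = TP/(TP+FN)
= 39/(39+76)
= 39/115 = 33.91%

33.91%
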